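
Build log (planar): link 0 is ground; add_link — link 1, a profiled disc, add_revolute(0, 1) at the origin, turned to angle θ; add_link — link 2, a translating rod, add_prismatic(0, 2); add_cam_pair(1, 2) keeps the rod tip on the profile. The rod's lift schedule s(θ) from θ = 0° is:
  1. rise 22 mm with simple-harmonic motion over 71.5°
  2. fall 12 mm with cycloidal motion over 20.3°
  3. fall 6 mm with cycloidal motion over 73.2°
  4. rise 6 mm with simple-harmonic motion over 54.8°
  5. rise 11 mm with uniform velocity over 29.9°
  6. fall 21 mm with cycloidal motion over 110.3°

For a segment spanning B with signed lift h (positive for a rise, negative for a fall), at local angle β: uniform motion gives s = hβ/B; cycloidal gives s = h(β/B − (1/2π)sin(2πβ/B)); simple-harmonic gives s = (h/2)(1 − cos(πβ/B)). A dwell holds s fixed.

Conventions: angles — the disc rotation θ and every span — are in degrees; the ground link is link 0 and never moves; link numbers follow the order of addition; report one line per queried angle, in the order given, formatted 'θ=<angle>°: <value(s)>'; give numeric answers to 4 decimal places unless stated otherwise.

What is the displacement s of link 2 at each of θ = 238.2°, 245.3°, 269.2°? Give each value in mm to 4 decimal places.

seg 1 [0°–71.5°] simple-harmonic, h=22: full span → s += 22 → s = 22.0000
seg 2 [71.5°–91.8°] cycloidal, h=-12: full span → s += -12 → s = 10.0000
seg 3 [91.8°–165°] cycloidal, h=-6: full span → s += -6 → s = 4.0000
seg 4 [165°–219.8°] simple-harmonic, h=6: full span → s += 6 → s = 10.0000
seg 5 [219.8°–249.7°] uniform, h=11: θ=238.2° here. β=18.4, B=29.9. 11·18.4/29.9 = 6.7692 → s = 16.7692
seg 5 [219.8°–249.7°] uniform, h=11: θ=245.3° here. β=25.5, B=29.9. 11·25.5/29.9 = 9.3813 → s = 19.3813
seg 5 [219.8°–249.7°] uniform, h=11: full span → s += 11 → s = 21.0000
seg 6 [249.7°–360°] cycloidal, h=-21: θ=269.2° here. β=19.5, B=110.3. -21·(0.1768 − sin(2π·0.1768)/(2π)) = -0.7177 → s = 20.2823

θ=238.2°: 16.7692
θ=245.3°: 19.3813
θ=269.2°: 20.2823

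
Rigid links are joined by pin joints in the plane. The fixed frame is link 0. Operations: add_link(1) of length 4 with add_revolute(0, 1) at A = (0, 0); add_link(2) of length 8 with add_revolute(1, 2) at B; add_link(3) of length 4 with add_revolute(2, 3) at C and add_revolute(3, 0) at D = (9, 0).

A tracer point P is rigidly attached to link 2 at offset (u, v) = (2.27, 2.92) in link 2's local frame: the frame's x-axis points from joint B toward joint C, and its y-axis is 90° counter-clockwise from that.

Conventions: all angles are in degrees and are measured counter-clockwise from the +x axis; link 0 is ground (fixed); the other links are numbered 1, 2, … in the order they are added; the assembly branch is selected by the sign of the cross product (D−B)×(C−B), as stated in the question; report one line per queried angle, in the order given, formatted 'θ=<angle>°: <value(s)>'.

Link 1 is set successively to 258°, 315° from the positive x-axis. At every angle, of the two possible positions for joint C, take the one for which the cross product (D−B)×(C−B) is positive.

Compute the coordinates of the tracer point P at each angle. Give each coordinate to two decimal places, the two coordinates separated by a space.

A=(0,0), D=(9.00,0)
θ=258°: B = A + 4.00·(cos258°, sin258°) = (-0.8316, -3.9126)
θ=258°: |BD| = 10.5816
θ=258°: circle(B,8.00) ∩ circle(D,4.00): a=7.5589, h=2.6198
θ=258°:   candidates: C₊=(5.2228,1.3165) cross=27.722; C₋=(7.1602,-3.5518) cross=-27.722
θ=258°:   branch + wants cross > 0 → take C=(5.2228,1.3165) (cross=27.722)
θ=258°: ex = (C−B)/|BC| = (0.7568,0.6536); ey = (-0.6536,0.7568)
θ=258°: P = B + 2.27·ex + 2.92·ey = (-1.0223,-0.2190)
θ=315°: B = A + 4.00·(cos315°, sin315°) = (2.8284, -2.8284)
θ=315°: |BD| = 6.7888
θ=315°: circle(B,8.00) ∩ circle(D,4.00): a=6.9296, h=3.9975
θ=315°:   candidates: C₊=(7.4625,3.6927) cross=27.139; C₋=(10.7935,-3.5754) cross=-27.139
θ=315°:   branch + wants cross > 0 → take C=(7.4625,3.6927) (cross=27.139)
θ=315°: ex = (C−B)/|BC| = (0.5793,0.8151); ey = (-0.8151,0.5793)
θ=315°: P = B + 2.27·ex + 2.92·ey = (1.7631,0.7134)

θ=258°: -1.02 -0.22
θ=315°: 1.76 0.71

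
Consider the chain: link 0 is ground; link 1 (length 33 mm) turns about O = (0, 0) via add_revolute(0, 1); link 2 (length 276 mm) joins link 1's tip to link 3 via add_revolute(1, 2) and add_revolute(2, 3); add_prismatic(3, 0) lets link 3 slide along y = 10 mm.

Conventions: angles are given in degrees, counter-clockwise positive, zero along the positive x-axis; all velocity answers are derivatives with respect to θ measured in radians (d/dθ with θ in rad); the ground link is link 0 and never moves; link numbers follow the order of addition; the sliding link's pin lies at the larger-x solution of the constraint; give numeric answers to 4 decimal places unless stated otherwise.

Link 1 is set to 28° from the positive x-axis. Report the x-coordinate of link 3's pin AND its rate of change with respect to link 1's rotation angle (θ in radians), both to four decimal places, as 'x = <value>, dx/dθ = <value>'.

geometry: r = 33 mm, L = 276 mm, e = 10 mm
crank pin P = (r cos θ, r sin θ) = (29.137271, 15.492562)
h = r sin θ − e = 15.492562 − 10 = 5.492562
x = r cos θ + √(L² − h²) = 29.137271 + 275.945342 = 305.082613
dx/dθ = −r sin θ − h·r cos θ/√(L² − h²) (θ in radians; h = 5.492562) = -16.072525

x = 305.0826, dx/dθ = -16.0725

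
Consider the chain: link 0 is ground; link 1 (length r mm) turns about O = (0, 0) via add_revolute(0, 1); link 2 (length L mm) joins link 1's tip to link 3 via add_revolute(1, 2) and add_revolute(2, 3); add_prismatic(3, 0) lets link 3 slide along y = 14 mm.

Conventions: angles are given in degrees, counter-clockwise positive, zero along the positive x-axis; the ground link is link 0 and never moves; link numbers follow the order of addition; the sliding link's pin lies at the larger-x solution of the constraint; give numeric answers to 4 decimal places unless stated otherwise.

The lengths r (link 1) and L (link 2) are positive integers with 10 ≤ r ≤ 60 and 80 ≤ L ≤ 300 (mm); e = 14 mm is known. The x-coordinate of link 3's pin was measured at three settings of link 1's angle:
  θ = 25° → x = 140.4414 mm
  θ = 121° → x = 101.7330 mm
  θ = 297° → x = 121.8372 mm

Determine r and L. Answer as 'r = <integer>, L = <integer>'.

constraint per measurement: (x − r cos θ)² + (r sin θ − e)² = L²
subtracting the θ₁ and θ₂ equations cancels the r² and L² terms:
r = (x₁² − x₂²) / (2[(x₁cos θ₁ + e sin θ₁) − (x₂cos θ₂ + e sin θ₂)]) = 27.0000 → r = 27
L² = (x₁ − r cos θ₁)² + (r sin θ₁ − e)² = 13455.9982 → L = 116.0000 → L = 116
check at θ₃=297°: x = 121.8372 (printed 121.8372) ✓

r = 27, L = 116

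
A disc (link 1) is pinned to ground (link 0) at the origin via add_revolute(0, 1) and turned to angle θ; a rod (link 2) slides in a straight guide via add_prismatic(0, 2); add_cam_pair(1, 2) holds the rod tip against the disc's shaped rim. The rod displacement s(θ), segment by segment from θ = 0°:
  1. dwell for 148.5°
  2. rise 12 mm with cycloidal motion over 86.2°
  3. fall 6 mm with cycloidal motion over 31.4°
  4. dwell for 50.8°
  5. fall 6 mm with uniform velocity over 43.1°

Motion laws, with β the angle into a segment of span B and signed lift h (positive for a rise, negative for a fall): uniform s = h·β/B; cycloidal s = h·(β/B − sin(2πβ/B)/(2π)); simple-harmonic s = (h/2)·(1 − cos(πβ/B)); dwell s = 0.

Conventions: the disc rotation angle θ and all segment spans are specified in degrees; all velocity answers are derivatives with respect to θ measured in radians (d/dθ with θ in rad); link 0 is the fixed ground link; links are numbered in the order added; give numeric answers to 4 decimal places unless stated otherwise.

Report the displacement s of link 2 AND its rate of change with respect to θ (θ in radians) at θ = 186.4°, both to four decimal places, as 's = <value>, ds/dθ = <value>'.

segment 1 (0° to 148.5°, dwell): s unchanged at 0.0000
θ = 186.4° falls in segment 2 (148.5° to 234.7°, cycloidal, h = 12): β = 186.4 − 148.5 = 37.9°, B = 86.2°; Δs = 12·(0.4397 − sin(2π·0.4397)/(2π)) = 4.5694; s = 0.0000 + 4.5694 = 4.5694
velocity in seg [148.5°–234.7°] (cycloidal), θ in radians: β = 37.9° = 0.6615 rad, B = 86.2° = 1.5045 rad; ds/dθ = (h/B)(1 − cos(2πβ/B)) = (12/1.5045)(1 − cos(2π·0.4397)) = 15.386296 mm/rad

s = 4.5694, ds/dθ = 15.3863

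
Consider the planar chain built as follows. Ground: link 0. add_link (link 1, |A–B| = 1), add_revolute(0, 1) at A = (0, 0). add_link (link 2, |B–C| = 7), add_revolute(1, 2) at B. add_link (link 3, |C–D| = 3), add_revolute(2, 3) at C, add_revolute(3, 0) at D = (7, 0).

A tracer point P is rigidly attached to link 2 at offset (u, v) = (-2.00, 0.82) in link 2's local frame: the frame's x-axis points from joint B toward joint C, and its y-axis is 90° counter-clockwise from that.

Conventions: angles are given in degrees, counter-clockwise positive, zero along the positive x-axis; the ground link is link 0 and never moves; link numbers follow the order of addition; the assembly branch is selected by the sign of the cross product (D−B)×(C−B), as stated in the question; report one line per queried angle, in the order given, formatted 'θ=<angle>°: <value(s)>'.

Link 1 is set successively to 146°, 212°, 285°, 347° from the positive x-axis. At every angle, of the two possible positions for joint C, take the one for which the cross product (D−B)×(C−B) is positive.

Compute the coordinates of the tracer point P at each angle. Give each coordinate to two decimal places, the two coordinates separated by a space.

A=(0,0), D=(7.00,0)
θ=146°: B = A + 1.00·(cos146°, sin146°) = (-0.8290, 0.5592)
θ=146°: |BD| = 7.8490
θ=146°: circle(B,7.00) ∩ circle(D,3.00): a=6.4726, h=2.6656
θ=146°:   candidates: C₊=(5.8170,2.7569) cross=20.922; C₋=(5.4372,-2.5608) cross=-20.922
θ=146°:   branch + wants cross > 0 → take C=(5.8170,2.7569) (cross=20.922)
θ=146°: ex = (C−B)/|BC| = (0.9494,0.3140); ey = (-0.3140,0.9494)
θ=146°: P = B + -2.00·ex + 0.82·ey = (-2.9854,0.7098)
θ=212°: B = A + 1.00·(cos212°, sin212°) = (-0.8480, -0.5299)
θ=212°: |BD| = 7.8659
θ=212°: circle(B,7.00) ∩ circle(D,3.00): a=6.4756, h=2.6584
θ=212°:   candidates: C₊=(5.4337,2.5587) cross=20.911; C₋=(5.7919,-2.7460) cross=-20.911
θ=212°:   branch + wants cross > 0 → take C=(5.4337,2.5587) (cross=20.911)
θ=212°: ex = (C−B)/|BC| = (0.8974,0.4412); ey = (-0.4412,0.8974)
θ=212°: P = B + -2.00·ex + 0.82·ey = (-3.0046,-0.6765)
θ=285°: B = A + 1.00·(cos285°, sin285°) = (0.2588, -0.9659)
θ=285°: |BD| = 6.8100
θ=285°: circle(B,7.00) ∩ circle(D,3.00): a=6.3419, h=2.9632
θ=285°:   candidates: C₊=(6.1163,2.8669) cross=20.180; C₋=(6.9569,-2.9997) cross=-20.180
θ=285°:   branch + wants cross > 0 → take C=(6.1163,2.8669) (cross=20.180)
θ=285°: ex = (C−B)/|BC| = (0.8368,0.5475); ey = (-0.5475,0.8368)
θ=285°: P = B + -2.00·ex + 0.82·ey = (-1.8637,-1.3749)
θ=347°: B = A + 1.00·(cos347°, sin347°) = (0.9744, -0.2250)
θ=347°: |BD| = 6.0298
θ=347°: circle(B,7.00) ∩ circle(D,3.00): a=6.3318, h=2.9848
θ=347°:   candidates: C₊=(7.1904,2.9940) cross=17.998; C₋=(7.4131,-2.9714) cross=-17.998
θ=347°:   branch + wants cross > 0 → take C=(7.1904,2.9940) (cross=17.998)
θ=347°: ex = (C−B)/|BC| = (0.8880,0.4598); ey = (-0.4598,0.8880)
θ=347°: P = B + -2.00·ex + 0.82·ey = (-1.1787,-0.4165)

θ=146°: -2.99 0.71
θ=212°: -3.00 -0.68
θ=285°: -1.86 -1.37
θ=347°: -1.18 -0.42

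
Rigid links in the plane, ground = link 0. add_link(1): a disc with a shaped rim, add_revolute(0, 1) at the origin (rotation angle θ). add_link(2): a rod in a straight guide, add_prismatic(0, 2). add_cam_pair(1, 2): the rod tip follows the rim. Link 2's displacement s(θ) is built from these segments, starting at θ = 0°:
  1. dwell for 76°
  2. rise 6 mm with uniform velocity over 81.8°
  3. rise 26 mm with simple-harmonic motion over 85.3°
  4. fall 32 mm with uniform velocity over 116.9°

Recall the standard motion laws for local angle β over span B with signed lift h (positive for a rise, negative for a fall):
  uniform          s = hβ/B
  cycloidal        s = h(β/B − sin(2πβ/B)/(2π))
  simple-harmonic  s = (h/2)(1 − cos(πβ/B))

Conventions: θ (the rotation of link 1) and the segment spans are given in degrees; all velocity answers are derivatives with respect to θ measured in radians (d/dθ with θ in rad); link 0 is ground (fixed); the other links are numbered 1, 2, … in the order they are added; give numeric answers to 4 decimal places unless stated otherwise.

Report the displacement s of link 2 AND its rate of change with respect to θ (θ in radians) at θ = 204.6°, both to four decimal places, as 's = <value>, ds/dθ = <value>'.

segment 1 (0° to 76°, dwell): s unchanged at 0.0000
segment 2 (76° to 157.8°, uniform, h = 6) is passed completely: s = 0.0000 + (6) = 6.0000
θ = 204.6° falls in segment 3 (157.8° to 243.1°, simple-harmonic, h = 26): β = 204.6 − 157.8 = 46.8°, B = 85.3°; Δs = 26/2·(1 − cos(π·0.5487)) = 14.9792; s = 6.0000 + 14.9792 = 20.9792
velocity in seg [157.8°–243.1°] (simple-harmonic), θ in radians: β = 46.8° = 0.8168 rad, B = 85.3° = 1.4888 rad; ds/dθ = (πh/(2B)) sin(πβ/B) = (π·26/(2·1.4888)) sin(π·0.5487) = 27.112783 mm/rad

s = 20.9792, ds/dθ = 27.1128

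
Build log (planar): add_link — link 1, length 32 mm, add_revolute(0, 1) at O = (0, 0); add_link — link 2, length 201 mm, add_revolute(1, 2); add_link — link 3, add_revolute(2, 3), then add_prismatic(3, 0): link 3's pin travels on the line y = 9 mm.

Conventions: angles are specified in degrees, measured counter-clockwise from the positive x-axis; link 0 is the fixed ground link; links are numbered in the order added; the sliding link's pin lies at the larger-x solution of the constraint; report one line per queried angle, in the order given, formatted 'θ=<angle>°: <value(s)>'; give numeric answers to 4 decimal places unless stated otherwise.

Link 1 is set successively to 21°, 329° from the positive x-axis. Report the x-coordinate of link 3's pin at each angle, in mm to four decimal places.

geometry: r = 32 mm, L = 201 mm, e = 9 mm
θ=21°: crank pin P = (r cos θ, r sin θ) = (29.874574, 11.467774)
θ=21°: h = r sin θ − e = 11.467774 − 9 = 2.467774
θ=21°: x = r cos θ + √(L² − h²) = 29.874574 + 200.984850 = 230.859424
θ=329°: crank pin P = (r cos θ, r sin θ) = (27.429354, -16.481218)
θ=329°: h = r sin θ − e = -16.481218 − 9 = -25.481218
θ=329°: x = r cos θ + √(L² − h²) = 27.429354 + 199.378303 = 226.807656

θ=21°: 230.8594
θ=329°: 226.8077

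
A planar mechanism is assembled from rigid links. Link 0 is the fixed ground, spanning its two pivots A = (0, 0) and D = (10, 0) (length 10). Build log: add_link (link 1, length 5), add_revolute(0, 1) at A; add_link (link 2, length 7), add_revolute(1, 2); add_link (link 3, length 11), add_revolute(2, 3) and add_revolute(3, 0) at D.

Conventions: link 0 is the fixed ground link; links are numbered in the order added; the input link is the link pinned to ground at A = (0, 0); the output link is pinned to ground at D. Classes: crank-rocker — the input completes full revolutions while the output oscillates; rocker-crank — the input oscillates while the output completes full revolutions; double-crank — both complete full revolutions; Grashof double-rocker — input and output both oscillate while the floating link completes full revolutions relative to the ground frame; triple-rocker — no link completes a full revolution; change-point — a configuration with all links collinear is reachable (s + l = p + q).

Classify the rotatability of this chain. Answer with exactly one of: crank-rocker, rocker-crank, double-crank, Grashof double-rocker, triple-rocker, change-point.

lengths: ground=10, input=5, coupler=7, output=11
sorted: s=5 (shortest), l=11 (longest), p+q=17
s + l = 16 vs p + q = 17
s + l < p + q (Grashof) with shortest = input link → crank-rocker

crank-rocker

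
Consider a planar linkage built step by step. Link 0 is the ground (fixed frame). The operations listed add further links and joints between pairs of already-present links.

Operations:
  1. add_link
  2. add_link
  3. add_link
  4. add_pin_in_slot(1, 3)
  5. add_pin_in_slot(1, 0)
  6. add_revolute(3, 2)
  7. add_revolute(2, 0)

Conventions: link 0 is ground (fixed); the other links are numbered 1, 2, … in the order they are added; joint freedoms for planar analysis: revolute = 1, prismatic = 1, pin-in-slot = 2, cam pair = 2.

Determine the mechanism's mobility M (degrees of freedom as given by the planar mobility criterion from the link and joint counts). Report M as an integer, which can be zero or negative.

link 0 = ground. State L|J1|J2 = 1|0|0
+link1  2|0|0
+link2  3|0|0
+link3  4|0|0
PS(1,3) f=2→J2  4|0|1
PS(1,0) f=2→J2  4|0|2
R(3,2) f=1→J1  4|1|2
R(2,0) f=1→J1  4|2|2
M = 3(4−1)−2·2−2 = 9−4−2 = 3

M = 3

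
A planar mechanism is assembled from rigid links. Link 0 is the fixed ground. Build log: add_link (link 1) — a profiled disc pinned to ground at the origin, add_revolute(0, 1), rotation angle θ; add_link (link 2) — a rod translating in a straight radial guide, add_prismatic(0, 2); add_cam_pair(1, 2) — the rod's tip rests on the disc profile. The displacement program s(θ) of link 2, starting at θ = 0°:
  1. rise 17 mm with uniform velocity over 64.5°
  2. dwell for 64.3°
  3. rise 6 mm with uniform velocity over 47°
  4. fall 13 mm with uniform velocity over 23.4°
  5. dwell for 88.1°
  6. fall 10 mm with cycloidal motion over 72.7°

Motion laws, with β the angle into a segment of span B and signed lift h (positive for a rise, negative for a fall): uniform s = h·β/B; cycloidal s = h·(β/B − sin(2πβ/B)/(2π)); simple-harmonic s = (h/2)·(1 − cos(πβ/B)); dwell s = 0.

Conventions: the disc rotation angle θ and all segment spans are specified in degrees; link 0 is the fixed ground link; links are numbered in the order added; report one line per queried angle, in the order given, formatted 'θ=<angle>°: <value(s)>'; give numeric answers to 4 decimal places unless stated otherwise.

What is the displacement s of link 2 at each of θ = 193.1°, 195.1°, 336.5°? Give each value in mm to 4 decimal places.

seg 1 [0°–64.5°] uniform, h=17: full span → s += 17 → s = 17.0000
seg 2 [64.5°–128.8°] dwell: s stays 17.0000
seg 3 [128.8°–175.8°] uniform, h=6: full span → s += 6 → s = 23.0000
seg 4 [175.8°–199.2°] uniform, h=-13: θ=193.1° here. β=17.3, B=23.4. -13·17.3/23.4 = -9.6111 → s = 13.3889
seg 4 [175.8°–199.2°] uniform, h=-13: θ=195.1° here. β=19.3, B=23.4. -13·19.3/23.4 = -10.7222 → s = 12.2778
seg 4 [175.8°–199.2°] uniform, h=-13: full span → s += -13 → s = 10.0000
seg 5 [199.2°–287.3°] dwell: s stays 10.0000
seg 6 [287.3°–360°] cycloidal, h=-10: θ=336.5° here. β=49.2, B=72.7. -10·(0.6768 − sin(2π·0.6768)/(2π)) = -8.1935 → s = 1.8065

θ=193.1°: 13.3889
θ=195.1°: 12.2778
θ=336.5°: 1.8065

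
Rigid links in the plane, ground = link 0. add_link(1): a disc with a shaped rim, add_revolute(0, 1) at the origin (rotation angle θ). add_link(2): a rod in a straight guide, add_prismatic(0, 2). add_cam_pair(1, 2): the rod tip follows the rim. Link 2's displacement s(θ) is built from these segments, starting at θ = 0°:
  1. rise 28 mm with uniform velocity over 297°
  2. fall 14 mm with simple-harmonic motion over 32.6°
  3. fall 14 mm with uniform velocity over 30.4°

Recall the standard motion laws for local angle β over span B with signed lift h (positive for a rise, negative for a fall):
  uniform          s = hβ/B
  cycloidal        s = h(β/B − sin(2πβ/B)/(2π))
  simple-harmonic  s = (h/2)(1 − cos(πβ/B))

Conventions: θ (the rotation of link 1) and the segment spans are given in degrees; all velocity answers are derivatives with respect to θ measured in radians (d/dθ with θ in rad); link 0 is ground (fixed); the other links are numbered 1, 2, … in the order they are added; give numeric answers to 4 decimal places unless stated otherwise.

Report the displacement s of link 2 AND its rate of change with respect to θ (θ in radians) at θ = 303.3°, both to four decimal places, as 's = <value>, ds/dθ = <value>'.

segment 1 (0° to 297°, uniform, h = 28) is passed completely: s = 0.0000 + (28) = 28.0000
θ = 303.3° falls in segment 2 (297° to 329.6°, simple-harmonic, h = -14): β = 303.3 − 297 = 6.3°, B = 32.6°; Δs = -14/2·(1 − cos(π·0.1933)) = -1.2509; s = 28.0000 − 1.2509 = 26.7491
velocity in seg [297°–329.6°] (simple-harmonic), θ in radians: β = 6.3° = 0.1100 rad, B = 32.6° = 0.5690 rad; ds/dθ = (πh/(2B)) sin(πβ/B) = (π·(-14)/(2·0.5690)) sin(π·0.1933) = -22.050098 mm/rad

s = 26.7491, ds/dθ = -22.0501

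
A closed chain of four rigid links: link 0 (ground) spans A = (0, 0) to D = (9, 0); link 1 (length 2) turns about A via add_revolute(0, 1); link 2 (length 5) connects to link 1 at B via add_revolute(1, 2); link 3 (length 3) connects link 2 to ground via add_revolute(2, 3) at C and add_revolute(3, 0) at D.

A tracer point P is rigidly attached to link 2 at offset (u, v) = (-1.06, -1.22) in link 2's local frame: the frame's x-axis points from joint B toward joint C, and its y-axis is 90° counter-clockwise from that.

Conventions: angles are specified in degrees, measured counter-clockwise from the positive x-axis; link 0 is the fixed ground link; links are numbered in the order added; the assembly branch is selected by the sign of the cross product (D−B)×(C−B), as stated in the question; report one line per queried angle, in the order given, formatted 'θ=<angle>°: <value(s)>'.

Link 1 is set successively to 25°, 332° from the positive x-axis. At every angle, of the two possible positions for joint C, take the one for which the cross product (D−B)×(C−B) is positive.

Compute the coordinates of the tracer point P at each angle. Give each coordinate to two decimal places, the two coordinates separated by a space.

A=(0,0), D=(9.00,0)
θ=25°: B = A + 2.00·(cos25°, sin25°) = (1.8126, 0.8452)
θ=25°: |BD| = 7.2369
θ=25°: circle(B,5.00) ∩ circle(D,3.00): a=4.7239, h=1.6385
θ=25°:   candidates: C₊=(6.6956,1.9208) cross=11.858; C₋=(6.3128,-1.3338) cross=-11.858
θ=25°:   branch + wants cross > 0 → take C=(6.6956,1.9208) (cross=11.858)
θ=25°: ex = (C−B)/|BC| = (0.9766,0.2151); ey = (-0.2151,0.9766)
θ=25°: P = B + -1.06·ex + -1.22·ey = (1.0399,-0.5742)
θ=332°: B = A + 2.00·(cos332°, sin332°) = (1.7659, -0.9389)
θ=332°: |BD| = 7.2948
θ=332°: circle(B,5.00) ∩ circle(D,3.00): a=4.7441, h=1.5792
θ=332°:   candidates: C₊=(6.2672,1.2377) cross=11.520; C₋=(6.6738,-1.8944) cross=-11.520
θ=332°:   branch + wants cross > 0 → take C=(6.2672,1.2377) (cross=11.520)
θ=332°: ex = (C−B)/|BC| = (0.9003,0.4353); ey = (-0.4353,0.9003)
θ=332°: P = B + -1.06·ex + -1.22·ey = (1.3427,-2.4987)

θ=25°: 1.04 -0.57
θ=332°: 1.34 -2.50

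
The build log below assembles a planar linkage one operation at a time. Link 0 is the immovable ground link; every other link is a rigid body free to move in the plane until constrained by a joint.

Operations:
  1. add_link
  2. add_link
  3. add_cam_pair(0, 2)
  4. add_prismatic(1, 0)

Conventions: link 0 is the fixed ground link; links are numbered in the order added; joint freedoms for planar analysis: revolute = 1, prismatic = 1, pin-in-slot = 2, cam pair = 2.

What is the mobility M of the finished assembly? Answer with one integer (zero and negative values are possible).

link 0 = ground. State L|J1|J2 = 1|0|0
+link1  2|0|0
+link2  3|0|0
C(0,2) f=2→J2  3|0|1
P(1,0) f=1→J1  3|1|1
M = 3(3−1)−2·1−1 = 6−2−1 = 3

M = 3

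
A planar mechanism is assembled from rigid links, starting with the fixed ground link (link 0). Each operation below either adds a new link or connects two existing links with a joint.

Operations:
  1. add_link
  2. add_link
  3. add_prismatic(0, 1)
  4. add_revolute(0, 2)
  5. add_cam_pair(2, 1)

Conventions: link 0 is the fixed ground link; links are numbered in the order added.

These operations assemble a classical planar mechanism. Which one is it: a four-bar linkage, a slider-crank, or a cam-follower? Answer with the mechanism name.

links: 3 (incl. ground); joints: 1 revolute, 1 prismatic, 1 higher (cam) pair, forming one closed loop
3 links, revolute + prismatic + higher pair in one loop → cam-follower

cam-follower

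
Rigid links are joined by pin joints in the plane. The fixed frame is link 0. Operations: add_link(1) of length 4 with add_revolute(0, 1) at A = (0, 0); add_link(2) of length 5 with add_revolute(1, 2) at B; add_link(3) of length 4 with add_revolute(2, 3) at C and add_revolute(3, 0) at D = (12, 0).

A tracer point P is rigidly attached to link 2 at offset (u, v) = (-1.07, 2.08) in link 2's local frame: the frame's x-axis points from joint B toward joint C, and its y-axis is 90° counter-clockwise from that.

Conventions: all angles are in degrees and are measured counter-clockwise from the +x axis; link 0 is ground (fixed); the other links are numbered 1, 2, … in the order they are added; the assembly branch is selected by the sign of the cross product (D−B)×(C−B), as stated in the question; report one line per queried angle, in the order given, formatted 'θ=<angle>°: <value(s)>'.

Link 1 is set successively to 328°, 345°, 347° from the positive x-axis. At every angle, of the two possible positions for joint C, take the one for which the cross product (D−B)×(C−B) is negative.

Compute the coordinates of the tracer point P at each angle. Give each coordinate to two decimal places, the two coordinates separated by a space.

A=(0,0), D=(12.00,0)
θ=328°: B = A + 4.00·(cos328°, sin328°) = (3.3922, -2.1197)
θ=328°: |BD| = 8.8650
θ=328°: circle(B,5.00) ∩ circle(D,4.00): a=4.9401, h=0.7717
θ=328°:   candidates: C₊=(8.0045,-0.1892) cross=6.841; C₋=(8.3735,-1.6878) cross=-6.841
θ=328°:   branch - wants cross < 0 → take C=(8.3735,-1.6878) (cross=-6.841)
θ=328°: ex = (C−B)/|BC| = (0.9963,0.0864); ey = (-0.0864,0.9963)
θ=328°: P = B + -1.07·ex + 2.08·ey = (2.1465,-0.1399)
θ=345°: B = A + 4.00·(cos345°, sin345°) = (3.8637, -1.0353)
θ=345°: |BD| = 8.2019
θ=345°: circle(B,5.00) ∩ circle(D,4.00): a=4.6496, h=1.8388
θ=345°:   candidates: C₊=(8.2440,1.3757) cross=15.082; C₋=(8.7082,-2.2725) cross=-15.082
θ=345°:   branch - wants cross < 0 → take C=(8.7082,-2.2725) (cross=-15.082)
θ=345°: ex = (C−B)/|BC| = (0.9689,-0.2474); ey = (0.2474,0.9689)
θ=345°: P = B + -1.07·ex + 2.08·ey = (3.3417,1.2448)
θ=347°: B = A + 4.00·(cos347°, sin347°) = (3.8975, -0.8998)
θ=347°: |BD| = 8.1523
θ=347°: circle(B,5.00) ∩ circle(D,4.00): a=4.6282, h=1.8921
θ=347°:   candidates: C₊=(8.2885,1.4916) cross=15.425; C₋=(8.7062,-2.2696) cross=-15.425
θ=347°:   branch - wants cross < 0 → take C=(8.7062,-2.2696) (cross=-15.425)
θ=347°: ex = (C−B)/|BC| = (0.9617,-0.2740); ey = (0.2740,0.9617)
θ=347°: P = B + -1.07·ex + 2.08·ey = (3.4382,1.3937)

θ=328°: 2.15 -0.14
θ=345°: 3.34 1.24
θ=347°: 3.44 1.39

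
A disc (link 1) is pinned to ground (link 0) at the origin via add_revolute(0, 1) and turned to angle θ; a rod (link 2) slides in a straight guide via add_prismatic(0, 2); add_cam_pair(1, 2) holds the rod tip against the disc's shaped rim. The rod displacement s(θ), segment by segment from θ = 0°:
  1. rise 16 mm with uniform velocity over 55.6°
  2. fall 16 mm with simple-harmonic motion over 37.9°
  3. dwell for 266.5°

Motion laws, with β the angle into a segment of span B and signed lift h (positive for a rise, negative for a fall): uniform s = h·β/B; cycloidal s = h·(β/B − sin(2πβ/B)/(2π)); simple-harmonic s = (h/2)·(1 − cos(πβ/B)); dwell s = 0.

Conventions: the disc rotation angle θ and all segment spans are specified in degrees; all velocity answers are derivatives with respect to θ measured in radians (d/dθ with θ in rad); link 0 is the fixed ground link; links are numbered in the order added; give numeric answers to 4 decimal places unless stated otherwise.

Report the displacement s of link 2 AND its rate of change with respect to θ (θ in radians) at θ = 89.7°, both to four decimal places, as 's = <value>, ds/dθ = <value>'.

segment 1 (0° to 55.6°, uniform, h = 16) is passed completely: s = 0.0000 + (16) = 16.0000
θ = 89.7° falls in segment 2 (55.6° to 93.5°, simple-harmonic, h = -16): β = 89.7 − 55.6 = 34.1°, B = 37.9°; Δs = -16/2·(1 − cos(π·0.8997)) = -15.6064; s = 16.0000 − 15.6064 = 0.3936
velocity in seg [55.6°–93.5°] (simple-harmonic), θ in radians: β = 34.1° = 0.5952 rad, B = 37.9° = 0.6615 rad; ds/dθ = (πh/(2B)) sin(πβ/B) = (π·(-16)/(2·0.6615)) sin(π·0.8997) = -11.770964 mm/rad

s = 0.3936, ds/dθ = -11.7710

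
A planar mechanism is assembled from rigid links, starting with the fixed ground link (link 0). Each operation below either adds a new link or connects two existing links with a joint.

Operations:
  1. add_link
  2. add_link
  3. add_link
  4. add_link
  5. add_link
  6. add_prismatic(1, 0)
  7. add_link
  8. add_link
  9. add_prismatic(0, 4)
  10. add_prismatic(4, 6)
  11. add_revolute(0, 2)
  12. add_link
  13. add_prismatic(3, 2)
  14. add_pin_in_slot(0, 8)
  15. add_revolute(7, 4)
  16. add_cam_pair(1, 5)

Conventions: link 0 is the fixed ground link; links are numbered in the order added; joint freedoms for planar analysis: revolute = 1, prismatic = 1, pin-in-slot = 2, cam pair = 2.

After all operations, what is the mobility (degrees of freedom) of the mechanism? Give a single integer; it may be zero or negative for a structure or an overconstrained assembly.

ground; <1,0,0>
#1 <2,0,0>
#2 <3,0,0>
#3 <4,0,0>
#4 <5,0,0>
#5 <6,0,0>
P:1↔0 J1 <6,1,0>
#6 <7,1,0>
#7 <8,1,0>
P:0↔4 J1 <8,2,0>
P:4↔6 J1 <8,3,0>
R:0↔2 J1 <8,4,0>
#8 <9,4,0>
P:3↔2 J1 <9,5,0>
PS:0↔8 J2 <9,5,1>
R:7↔4 J1 <9,6,1>
C:1↔5 J2 <9,6,2>
3×8 − 2×6 − 1×2 = 10

M = 10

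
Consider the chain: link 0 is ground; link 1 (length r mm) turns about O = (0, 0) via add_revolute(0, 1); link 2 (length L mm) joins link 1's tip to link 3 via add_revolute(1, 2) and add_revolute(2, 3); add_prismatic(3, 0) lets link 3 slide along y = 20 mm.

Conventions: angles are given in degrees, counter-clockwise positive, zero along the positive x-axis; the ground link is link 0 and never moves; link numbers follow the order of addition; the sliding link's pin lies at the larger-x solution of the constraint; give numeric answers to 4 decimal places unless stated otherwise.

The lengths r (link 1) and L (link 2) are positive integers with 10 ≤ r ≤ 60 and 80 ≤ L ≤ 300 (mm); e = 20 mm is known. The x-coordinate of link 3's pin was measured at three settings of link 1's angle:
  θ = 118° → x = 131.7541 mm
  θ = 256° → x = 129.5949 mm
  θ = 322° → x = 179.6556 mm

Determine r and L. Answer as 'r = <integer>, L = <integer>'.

constraint per measurement: (x − r cos θ)² + (r sin θ − e)² = L²
subtracting the θ₁ and θ₂ equations cancels the r² and L² terms:
r = (x₁² − x₂²) / (2[(x₁cos θ₁ + e sin θ₁) − (x₂cos θ₂ + e sin θ₂)]) = 42.9985 → r = 43
L² = (x₁ − r cos θ₁)² + (r sin θ₁ − e)² = 23408.9861 → L = 153.0000 → L = 153
check at θ₃=322°: x = 179.6556 (printed 179.6556) ✓

r = 43, L = 153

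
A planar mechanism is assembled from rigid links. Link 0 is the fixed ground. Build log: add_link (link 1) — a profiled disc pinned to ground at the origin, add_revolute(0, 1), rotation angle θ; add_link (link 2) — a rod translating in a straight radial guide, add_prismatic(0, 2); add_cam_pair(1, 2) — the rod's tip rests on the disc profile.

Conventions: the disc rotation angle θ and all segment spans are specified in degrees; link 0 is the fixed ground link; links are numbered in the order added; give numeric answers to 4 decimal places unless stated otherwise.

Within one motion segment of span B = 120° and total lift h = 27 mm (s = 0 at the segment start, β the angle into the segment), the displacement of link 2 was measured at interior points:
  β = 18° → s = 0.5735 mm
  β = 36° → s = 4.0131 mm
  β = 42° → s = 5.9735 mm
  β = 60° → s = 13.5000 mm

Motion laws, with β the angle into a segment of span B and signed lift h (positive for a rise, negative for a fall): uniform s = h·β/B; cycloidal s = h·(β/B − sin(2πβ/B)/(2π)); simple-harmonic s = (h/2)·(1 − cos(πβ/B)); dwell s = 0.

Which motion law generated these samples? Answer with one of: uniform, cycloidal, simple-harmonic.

candidates at β/B = r: uniform s = h·r (linear in β); cycloidal s = h·(r − sin(2πr)/(2π)); simple-harmonic s = (h/2)(1 − cos(πr))
β=18°: printed 0.5735 | uniform 4.0500, cycloidal 0.5735, simple-harmonic 1.4714
β=36°: printed 4.0131 | uniform 8.1000, cycloidal 4.0131, simple-harmonic 5.5649
β=42°: printed 5.9735 | uniform 9.4500, cycloidal 5.9735, simple-harmonic 7.3711
β=60°: printed 13.5000 | uniform 13.5000, cycloidal 13.5000, simple-harmonic 13.5000
only one law matches every sample → cycloidal

cycloidal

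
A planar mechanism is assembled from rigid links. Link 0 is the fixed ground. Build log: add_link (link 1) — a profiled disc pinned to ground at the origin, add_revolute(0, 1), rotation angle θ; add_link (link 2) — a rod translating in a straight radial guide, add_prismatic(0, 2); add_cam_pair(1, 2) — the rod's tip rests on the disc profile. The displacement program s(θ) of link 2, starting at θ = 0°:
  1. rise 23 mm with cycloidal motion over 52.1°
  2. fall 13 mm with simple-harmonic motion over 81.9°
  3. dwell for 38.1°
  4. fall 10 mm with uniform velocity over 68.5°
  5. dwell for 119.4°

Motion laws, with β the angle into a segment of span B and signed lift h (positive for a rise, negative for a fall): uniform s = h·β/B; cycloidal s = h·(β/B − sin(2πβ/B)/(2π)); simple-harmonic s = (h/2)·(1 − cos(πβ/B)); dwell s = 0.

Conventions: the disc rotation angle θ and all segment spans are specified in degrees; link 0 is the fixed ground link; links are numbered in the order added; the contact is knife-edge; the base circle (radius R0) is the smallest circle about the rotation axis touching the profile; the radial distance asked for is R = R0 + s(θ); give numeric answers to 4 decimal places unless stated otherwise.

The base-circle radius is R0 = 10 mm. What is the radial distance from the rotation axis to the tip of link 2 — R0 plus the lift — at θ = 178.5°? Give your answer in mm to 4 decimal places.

seg 1 [0°–52.1°] cycloidal, h=23: full span → s += 23 → s = 23.0000
seg 2 [52.1°–134°] simple-harmonic, h=-13: full span → s += -13 → s = 10.0000
seg 3 [134°–172.1°] dwell: s stays 10.0000
seg 4 [172.1°–240.6°] uniform, h=-10: θ=178.5° here. β=6.4, B=68.5. -10·6.4/68.5 = -0.9343 → s = 9.0657
R = R0 + s = 10 + 9.0657 = 19.0657

19.0657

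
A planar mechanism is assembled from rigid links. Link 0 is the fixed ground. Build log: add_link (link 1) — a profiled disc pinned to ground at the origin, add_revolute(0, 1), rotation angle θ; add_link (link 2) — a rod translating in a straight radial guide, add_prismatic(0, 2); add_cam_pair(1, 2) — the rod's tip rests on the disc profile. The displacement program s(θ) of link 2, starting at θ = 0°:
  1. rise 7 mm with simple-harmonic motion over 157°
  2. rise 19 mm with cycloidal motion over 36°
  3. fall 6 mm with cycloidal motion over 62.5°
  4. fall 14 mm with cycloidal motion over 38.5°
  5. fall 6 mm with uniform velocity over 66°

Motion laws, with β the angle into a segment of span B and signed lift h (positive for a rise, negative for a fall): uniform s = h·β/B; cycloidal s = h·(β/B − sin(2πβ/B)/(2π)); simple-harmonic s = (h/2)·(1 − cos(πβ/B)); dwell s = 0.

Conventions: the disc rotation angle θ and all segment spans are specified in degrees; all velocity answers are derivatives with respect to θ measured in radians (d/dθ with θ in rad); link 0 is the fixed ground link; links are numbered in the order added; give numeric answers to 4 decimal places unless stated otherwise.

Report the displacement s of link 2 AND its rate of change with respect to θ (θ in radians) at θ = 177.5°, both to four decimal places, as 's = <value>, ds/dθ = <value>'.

seg 1 [0°–157°] simple-harmonic, h=7: full span → s += 7 → s = 7.0000
seg 2 [157°–193°] cycloidal, h=19: θ=177.5° here. β=20.5, B=36. 19·(0.5694 − sin(2π·0.5694)/(2π)) = 12.0974 → s = 19.0974
velocity in seg [157°–193°] (cycloidal), θ in radians: β = 20.5° = 0.3578 rad, B = 36° = 0.6283 rad; ds/dθ = (h/B)(1 − cos(2πβ/B)) = (19/0.6283)(1 − cos(2π·0.5694)) = 57.645678 mm/rad

s = 19.0974, ds/dθ = 57.6457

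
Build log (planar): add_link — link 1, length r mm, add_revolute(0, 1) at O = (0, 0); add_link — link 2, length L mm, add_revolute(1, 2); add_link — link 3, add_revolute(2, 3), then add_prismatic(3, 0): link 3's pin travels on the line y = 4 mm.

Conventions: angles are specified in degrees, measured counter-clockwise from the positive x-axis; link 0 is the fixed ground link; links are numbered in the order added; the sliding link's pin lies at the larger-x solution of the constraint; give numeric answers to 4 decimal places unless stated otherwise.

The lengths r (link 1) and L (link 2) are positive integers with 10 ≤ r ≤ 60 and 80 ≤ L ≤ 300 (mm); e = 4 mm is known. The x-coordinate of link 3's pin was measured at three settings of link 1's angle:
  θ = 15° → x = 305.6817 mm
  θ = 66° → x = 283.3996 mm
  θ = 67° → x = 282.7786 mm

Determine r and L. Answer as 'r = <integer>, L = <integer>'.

constraint per measurement: (x − r cos θ)² + (r sin θ − e)² = L²
subtracting the θ₁ and θ₂ equations cancels the r² and L² terms:
r = (x₁² − x₂²) / (2[(x₁cos θ₁ + e sin θ₁) − (x₂cos θ₂ + e sin θ₂)]) = 37.0000 → r = 37
L² = (x₁ − r cos θ₁)² + (r sin θ₁ − e)² = 72900.0185 → L = 270.0000 → L = 270
check at θ₃=67°: x = 282.7786 (printed 282.7786) ✓

r = 37, L = 270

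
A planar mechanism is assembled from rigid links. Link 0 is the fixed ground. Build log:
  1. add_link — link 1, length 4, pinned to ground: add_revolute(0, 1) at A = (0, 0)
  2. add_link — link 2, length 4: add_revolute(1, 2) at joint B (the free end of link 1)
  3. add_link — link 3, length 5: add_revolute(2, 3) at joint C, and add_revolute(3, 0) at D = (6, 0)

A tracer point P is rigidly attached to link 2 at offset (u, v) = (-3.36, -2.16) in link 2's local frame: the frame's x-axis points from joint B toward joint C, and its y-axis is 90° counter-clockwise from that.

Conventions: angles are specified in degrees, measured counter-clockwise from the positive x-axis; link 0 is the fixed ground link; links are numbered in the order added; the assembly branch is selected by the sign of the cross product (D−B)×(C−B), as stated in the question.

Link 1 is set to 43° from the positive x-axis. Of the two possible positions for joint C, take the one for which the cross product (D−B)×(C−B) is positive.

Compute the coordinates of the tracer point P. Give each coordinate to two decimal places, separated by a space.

A=(0,0), D=(6.00,0)
B = A + 4.00·(cos43°, sin43°) = (2.9254, 2.7280)
|BD| = 4.1104
circle(B,4.00) ∩ circle(D,5.00): a=0.9604, h=3.8830
  candidates: C₊=(6.2209,4.9951) cross=15.960; C₋=(1.0667,-0.8139) cross=-15.960
  branch + wants cross > 0 → take C=(6.2209,4.9951) (cross=15.960)
ex = (C−B)/|BC| = (0.8239,0.5668); ey = (-0.5668,0.8239)
P = B + -3.36·ex + -2.16·ey = (1.3815,-0.9559)

1.38 -0.96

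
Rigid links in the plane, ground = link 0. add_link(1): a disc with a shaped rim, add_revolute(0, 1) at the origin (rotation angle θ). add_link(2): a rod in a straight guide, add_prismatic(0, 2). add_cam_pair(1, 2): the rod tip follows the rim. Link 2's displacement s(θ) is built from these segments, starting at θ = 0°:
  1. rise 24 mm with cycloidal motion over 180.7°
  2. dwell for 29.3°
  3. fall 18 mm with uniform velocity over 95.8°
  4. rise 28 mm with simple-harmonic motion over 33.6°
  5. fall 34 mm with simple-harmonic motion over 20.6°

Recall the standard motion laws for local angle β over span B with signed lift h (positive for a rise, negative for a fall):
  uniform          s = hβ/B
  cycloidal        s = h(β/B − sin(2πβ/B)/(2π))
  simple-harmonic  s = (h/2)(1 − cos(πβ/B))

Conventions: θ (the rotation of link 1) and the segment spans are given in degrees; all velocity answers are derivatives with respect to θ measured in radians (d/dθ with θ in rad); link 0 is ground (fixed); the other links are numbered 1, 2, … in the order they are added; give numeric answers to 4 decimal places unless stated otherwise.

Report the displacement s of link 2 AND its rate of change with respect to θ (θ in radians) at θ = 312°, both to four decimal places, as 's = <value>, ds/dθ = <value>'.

segment 1 (0° to 180.7°, cycloidal, h = 24) is passed completely: s = 0.0000 + (24) = 24.0000
segment 2 (180.7° to 210°, dwell): s unchanged at 24.0000
segment 3 (210° to 305.8°, uniform, h = -18) is passed completely: s = 24.0000 + (-18) = 6.0000
θ = 312° falls in segment 4 (305.8° to 339.4°, simple-harmonic, h = 28): β = 312 − 305.8 = 6.2°, B = 33.6°; Δs = 28/2·(1 − cos(π·0.1845)) = 2.2872; s = 6.0000 + 2.2872 = 8.2872
velocity in seg [305.8°–339.4°] (simple-harmonic), θ in radians: β = 6.2° = 0.1082 rad, B = 33.6° = 0.5864 rad; ds/dθ = (πh/(2B)) sin(πβ/B) = (π·28/(2·0.5864)) sin(π·0.1845) = 41.082888 mm/rad

s = 8.2872, ds/dθ = 41.0829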